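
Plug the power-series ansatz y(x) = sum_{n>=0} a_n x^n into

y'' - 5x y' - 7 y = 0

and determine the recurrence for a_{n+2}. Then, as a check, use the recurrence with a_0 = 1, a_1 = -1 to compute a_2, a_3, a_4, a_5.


Substitute y = sum_n a_n x^n.
y''(x) has coefficient (n+2)(n+1) a_{n+2} at x^n;
-5 x y'(x) has coefficient -5 n a_n at x^n (shift);
-7 y(x) has coefficient -7 a_n at x^n.
Matching x^n: (n+2)(n+1) a_{n+2} + (-5n - 7) a_n = 0.
Thus a_{n+2} = (5n + 7) / ((n+1)(n+2)) * a_n.

Check with a_0 = 1, a_1 = -1 (apply the recurrence for n = 0, 1, 2, 3): a_0 = 1, a_1 = -1, a_2 = 7/2, a_3 = -2, a_4 = 119/24, a_5 = -11/5.

a_(n+2) = (5n + 7) / ((n+1)(n+2)) * a_n; check: a_0 = 1, a_1 = -1, a_2 = 7/2, a_3 = -2, a_4 = 119/24, a_5 = -11/5


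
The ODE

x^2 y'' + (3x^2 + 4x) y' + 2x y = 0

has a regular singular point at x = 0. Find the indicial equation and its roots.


Divide by x^2 to reach normal form y'' + P_1(x) y' + P_2(x) y = 0 with P_1(x) = 3 + 4/x and P_2(x) = 2/x.
x = 0 is a singular point because the y'-coefficient 3 + 4/x has a pole at x = 0 and the y-coefficient 2/x has a pole at x = 0.
It is a regular singular point because x P_1(x) = p(x) = 3x + 4 and x^2 P_2(x) = q(x) = 2x are polynomials, hence analytic at x = 0.
p(0) = 4,  q(0) = 0.
Indicial equation: r(r-1) + p(0) r + q(0) = 0, i.e. r^2 + (p(0) - 1) r + q(0) = 0, i.e. r^2 + 3 r = 0.
Discriminant: (3)^2 - 4(0) = 9, so r = (-3 ± 3)/2.
Solving: r_1 = 0, r_2 = -3.

indicial: r^2 + 3 r = 0; roots r_1 = 0, r_2 = -3


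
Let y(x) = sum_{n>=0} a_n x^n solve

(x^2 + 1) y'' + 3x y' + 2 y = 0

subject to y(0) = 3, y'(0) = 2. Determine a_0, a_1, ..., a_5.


Ansatz: y(x) = sum_{n>=0} a_n x^n, so y'(x) = sum_{n>=1} n a_n x^(n-1) and y''(x) = sum_{n>=2} n(n-1) a_n x^(n-2).
Substitute into P(x) y'' + Q(x) y' + R(x) y = 0 with P(x) = x^2 + 1, Q(x) = 3x, R(x) = 2, and match powers of x.
Initial conditions: a_0 = 3, a_1 = 2.
Setting the coefficient of each power of x to zero and solving order by order (substituting the coefficients already found):
  x^0: 2 a_2 + 2 a_0 = 0  ->  2 a_2 = -2 a_0 = -6  ->  a_2 = -3
  x^1: 6 a_3 + 5 a_1 = 0  ->  6 a_3 = -5 a_1 = -10  ->  a_3 = -5/3
  x^2: 12 a_4 + 10 a_2 = 0  ->  12 a_4 = -10 a_2 = 30  ->  a_4 = 5/2
  x^3: 20 a_5 + 17 a_3 = 0  ->  20 a_5 = -17 a_3 = 85/3  ->  a_5 = 17/12
Truncated series: y(x) = 3 + 2 x - 3 x^2 - (5/3) x^3 + (5/2) x^4 + (17/12) x^5 + O(x^6).

a_0 = 3; a_1 = 2; a_2 = -3; a_3 = -5/3; a_4 = 5/2; a_5 = 17/12


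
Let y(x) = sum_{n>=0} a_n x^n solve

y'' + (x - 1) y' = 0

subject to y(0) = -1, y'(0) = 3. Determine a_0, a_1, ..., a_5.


Ansatz: y(x) = sum_{n>=0} a_n x^n, so y'(x) = sum_{n>=1} n a_n x^(n-1) and y''(x) = sum_{n>=2} n(n-1) a_n x^(n-2).
Substitute into P(x) y'' + Q(x) y' + R(x) y = 0 with P(x) = 1, Q(x) = x - 1, R(x) = 0, and match powers of x.
Initial conditions: a_0 = -1, a_1 = 3.
Setting the coefficient of each power of x to zero and solving order by order (substituting the coefficients already found):
  x^0: 2 a_2 - a_1 = 0  ->  2 a_2 = a_1 = 3  ->  a_2 = 3/2
  x^1: 6 a_3 - 2 a_2 + a_1 = 0  ->  6 a_3 = 2 a_2 - a_1 = 0  ->  a_3 = 0
  x^2: 12 a_4 - 3 a_3 + 2 a_2 = 0  ->  12 a_4 = 3 a_3 - 2 a_2 = -3  ->  a_4 = -1/4
  x^3: 20 a_5 - 4 a_4 + 3 a_3 = 0  ->  20 a_5 = 4 a_4 - 3 a_3 = -1  ->  a_5 = -1/20
Truncated series: y(x) = -1 + 3 x + (3/2) x^2 - (1/4) x^4 - (1/20) x^5 + O(x^6).

a_0 = -1; a_1 = 3; a_2 = 3/2; a_3 = 0; a_4 = -1/4; a_5 = -1/20


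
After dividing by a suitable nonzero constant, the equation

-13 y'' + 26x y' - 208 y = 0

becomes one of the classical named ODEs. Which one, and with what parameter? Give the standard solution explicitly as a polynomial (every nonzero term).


All three coefficients share the factor -13; dividing through by -13 gives  y'' - 2x y' + 16 y = 0.
This matches the Hermite equation y'' - 2x y' + 2n y = 0 with 2n = 16, so n = 8; the polynomial solution is H_8(x).
With y = sum_k a_k x^k, matching x^k gives (k+2)(k+1) a_{k+2} = 2(k - n) a_k = 2(k - 8) a_k. The right side vanishes at k = 8, so the series with the parity of 8 terminates at degree 8.
Standard normalization: leading coefficient of H_n is 2^n, so a_8 = 2^8 = 256. Work downward with a_k = (k+1)(k+2) a_{k+2} / (2(k - n)):
  a_6 = (7)(8)(256) / (2(6 - 8)) = 14336/(-4) = -3584
  a_4 = (5)(6)(-3584) / (2(4 - 8)) = -107520/(-8) = 13440
  a_2 = (3)(4)(13440) / (2(2 - 8)) = 161280/(-12) = -13440
  a_0 = (1)(2)(-13440) / (2(0 - 8)) = -26880/(-16) = 1680
Hence H_8(x) = 256 x^8 - 3584 x^6 + 13440 x^4 - 13440 x^2 + 1680.

H_8(x); series = 256 x^8 - 3584 x^6 + 13440 x^4 - 13440 x^2 + 1680


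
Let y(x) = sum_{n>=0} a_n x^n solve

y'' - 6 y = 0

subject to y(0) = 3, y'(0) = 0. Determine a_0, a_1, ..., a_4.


Ansatz: y(x) = sum_{n>=0} a_n x^n, so y'(x) = sum_{n>=1} n a_n x^(n-1) and y''(x) = sum_{n>=2} n(n-1) a_n x^(n-2).
Substitute into P(x) y'' + Q(x) y' + R(x) y = 0 with P(x) = 1, Q(x) = 0, R(x) = -6, and match powers of x.
Initial conditions: a_0 = 3, a_1 = 0.
Setting the coefficient of each power of x to zero and solving order by order (substituting the coefficients already found):
  x^0: 2 a_2 - 6 a_0 = 0  ->  2 a_2 = 6 a_0 = 18  ->  a_2 = 9
  x^1: 6 a_3 - 6 a_1 = 0  ->  6 a_3 = 6 a_1 = 0  ->  a_3 = 0
  x^2: 12 a_4 - 6 a_2 = 0  ->  12 a_4 = 6 a_2 = 54  ->  a_4 = 9/2
Truncated series: y(x) = 3 + 9 x^2 + (9/2) x^4 + O(x^5).

a_0 = 3; a_1 = 0; a_2 = 9; a_3 = 0; a_4 = 9/2


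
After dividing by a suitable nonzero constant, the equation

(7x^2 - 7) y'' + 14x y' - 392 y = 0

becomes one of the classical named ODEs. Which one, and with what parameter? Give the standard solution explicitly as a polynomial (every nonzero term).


All three coefficients share the factor -7; dividing through by -7 gives  (1 - x^2) y'' - 2x y' + 56 y = 0.
This matches the Legendre equation (1 - x^2) y'' - 2x y' + n(n+1) y = 0 (note the -2x y' term) with n(n+1) = 56, so n = 7; the polynomial solution is P_7(x).
With y = sum_k a_k x^k, matching x^k gives (k+2)(k+1) a_{k+2} = [k(k+1) - n(n+1)] a_k = (k - 7)(k + 8) a_k. The right side vanishes at k = 7, so the series with the parity of 7 terminates at degree 7.
Standard normalization (P_n(1) = 1): leading coefficient (2n)!/(2^n (n!)^2) = 87178291200/(128*25401600) = 429/16, so a_7 = 429/16. Work downward with a_k = (k+1)(k+2) a_{k+2} / ((k - 7)(k + 8)):
  a_5 = (6)(7)(429/16) / ((5 - 7)(5 + 8)) = (9009/8)/(-26) = -693/16
  a_3 = (4)(5)(-693/16) / ((3 - 7)(3 + 8)) = (-3465/4)/(-44) = 315/16
  a_1 = (2)(3)(315/16) / ((1 - 7)(1 + 8)) = (945/8)/(-54) = -35/16
Hence P_7(x) = 429 x^7/16 - 693 x^5/16 + 315 x^3/16 - 35 x/16.

P_7(x); series = 429 x^7/16 - 693 x^5/16 + 315 x^3/16 - 35 x/16


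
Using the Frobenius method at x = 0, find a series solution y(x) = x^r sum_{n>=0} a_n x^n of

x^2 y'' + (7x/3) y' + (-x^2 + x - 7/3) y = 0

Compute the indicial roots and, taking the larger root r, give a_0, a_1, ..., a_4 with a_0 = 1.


Write in Frobenius form y'' + (p(x)/x) y' + (q(x)/x^2) y = 0:
  p(x) = 7/3,  q(x) = -x^2 + x - 7/3.
Indicial equation: r(r-1) + (7/3) r + (-7/3) = 0 -> roots r_1 = 1, r_2 = -7/3.
Take r = r_1 = 1. Let y(x) = x^r sum_{n>=0} a_n x^n with a_0 = 1.
Substitute y = x^r sum a_n x^n and match x^{r+n}. The recurrence is
  D(n) a_n + 1 a_{n-1} - 1 a_{n-2} = 0,  where D(n) = (r+n)(r+n-1) + (7/3)(r+n) + (-7/3).
  a_n = [-1 a_{n-1} + 1 a_{n-2}] / D(n).
Since the indicial polynomial factors as (r - r_1)(r - r_2), D(n) = (r_1 + n - r_1)(r_1 + n - r_2) = n(n + 10/3).
Evaluating step by step (a_0 = 1):
  n = 1: D(1) = 1(1 + 10/3) = 13/3; numerator = -1(1) = -1; a_1 = (-1)/(13/3) = -3/13
  n = 2: D(2) = 2(2 + 10/3) = 32/3; numerator = -1(-3/13) + 1(1) = 16/13; a_2 = (16/13)/(32/3) = 3/26
  n = 3: D(3) = 3(3 + 10/3) = 19; numerator = -1(3/26) + 1(-3/13) = -9/26; a_3 = (-9/26)/(19) = -9/494
  n = 4: D(4) = 4(4 + 10/3) = 88/3; numerator = -1(-9/494) + 1(3/26) = 33/247; a_4 = (33/247)/(88/3) = 9/1976

r = 1; a_0 = 1; a_1 = -3/13; a_2 = 3/26; a_3 = -9/494; a_4 = 9/1976


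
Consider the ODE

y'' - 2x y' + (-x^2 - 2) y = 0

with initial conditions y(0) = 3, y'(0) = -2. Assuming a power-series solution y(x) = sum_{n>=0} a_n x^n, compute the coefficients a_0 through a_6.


Ansatz: y(x) = sum_{n>=0} a_n x^n, so y'(x) = sum_{n>=1} n a_n x^(n-1) and y''(x) = sum_{n>=2} n(n-1) a_n x^(n-2).
Substitute into P(x) y'' + Q(x) y' + R(x) y = 0 with P(x) = 1, Q(x) = -2x, R(x) = -x^2 - 2, and match powers of x.
Initial conditions: a_0 = 3, a_1 = -2.
Setting the coefficient of each power of x to zero and solving order by order (substituting the coefficients already found):
  x^0: 2 a_2 - 2 a_0 = 0  ->  2 a_2 = 2 a_0 = 6  ->  a_2 = 3
  x^1: 6 a_3 - 4 a_1 = 0  ->  6 a_3 = 4 a_1 = -8  ->  a_3 = -4/3
  x^2: 12 a_4 - 6 a_2 - a_0 = 0  ->  12 a_4 = 6 a_2 + a_0 = 21  ->  a_4 = 7/4
  x^3: 20 a_5 - 8 a_3 - a_1 = 0  ->  20 a_5 = 8 a_3 + a_1 = -38/3  ->  a_5 = -19/30
  x^4: 30 a_6 - 10 a_4 - a_2 = 0  ->  30 a_6 = 10 a_4 + a_2 = 41/2  ->  a_6 = 41/60
Truncated series: y(x) = 3 - 2 x + 3 x^2 - (4/3) x^3 + (7/4) x^4 - (19/30) x^5 + (41/60) x^6 + O(x^7).

a_0 = 3; a_1 = -2; a_2 = 3; a_3 = -4/3; a_4 = 7/4; a_5 = -19/30; a_6 = 41/60


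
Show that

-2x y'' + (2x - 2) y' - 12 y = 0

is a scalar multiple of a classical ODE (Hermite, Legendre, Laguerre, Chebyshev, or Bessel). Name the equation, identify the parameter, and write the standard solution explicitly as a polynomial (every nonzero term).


All three coefficients share the factor -2; dividing through by -2 gives  x y'' + (1 - x) y' + 6 y = 0.
This matches the Laguerre equation x y'' + (1 - x) y' + n y = 0 with n = 6; the polynomial solution is L_6(x).
With y = sum_k a_k x^k, matching x^k gives (k+1)k a_{k+1} + (k+1) a_{k+1} - k a_k + n a_k = 0, i.e. (k+1)^2 a_{k+1} = (k - n) a_k = (k - 6) a_k. The right side vanishes at k = 6, so the series terminates at degree 6.
Standard normalization L_n(0) = 1 gives a_0 = 1. Work upward with a_{k+1} = (k - 6) a_k / (k+1)^2:
  a_1 = (0 - 6)(1) / 1^2 = -6/1 = -6
  a_2 = (1 - 6)(-6) / 2^2 = 30/4 = 15/2
  a_3 = (2 - 6)(15/2) / 3^2 = -30/9 = -10/3
  a_4 = (3 - 6)(-10/3) / 4^2 = 10/16 = 5/8
  a_5 = (4 - 6)(5/8) / 5^2 = (-5/4)/25 = -1/20
  a_6 = (5 - 6)(-1/20) / 6^2 = (1/20)/36 = 1/720
Hence L_6(x) = x^6/720 - x^5/20 + 5 x^4/8 - 10 x^3/3 + 15 x^2/2 - 6 x + 1.

L_6(x); series = x^6/720 - x^5/20 + 5 x^4/8 - 10 x^3/3 + 15 x^2/2 - 6 x + 1


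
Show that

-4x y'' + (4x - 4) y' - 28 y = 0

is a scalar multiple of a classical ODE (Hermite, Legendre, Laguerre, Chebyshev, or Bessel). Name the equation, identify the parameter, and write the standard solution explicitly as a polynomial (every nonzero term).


All three coefficients share the factor -4; dividing through by -4 gives  x y'' + (1 - x) y' + 7 y = 0.
This matches the Laguerre equation x y'' + (1 - x) y' + n y = 0 with n = 7; the polynomial solution is L_7(x).
With y = sum_k a_k x^k, matching x^k gives (k+1)k a_{k+1} + (k+1) a_{k+1} - k a_k + n a_k = 0, i.e. (k+1)^2 a_{k+1} = (k - n) a_k = (k - 7) a_k. The right side vanishes at k = 7, so the series terminates at degree 7.
Standard normalization L_n(0) = 1 gives a_0 = 1. Work upward with a_{k+1} = (k - 7) a_k / (k+1)^2:
  a_1 = (0 - 7)(1) / 1^2 = -7/1 = -7
  a_2 = (1 - 7)(-7) / 2^2 = 42/4 = 21/2
  a_3 = (2 - 7)(21/2) / 3^2 = (-105/2)/9 = -35/6
  a_4 = (3 - 7)(-35/6) / 4^2 = (70/3)/16 = 35/24
  a_5 = (4 - 7)(35/24) / 5^2 = (-35/8)/25 = -7/40
  a_6 = (5 - 7)(-7/40) / 6^2 = (7/20)/36 = 7/720
  a_7 = (6 - 7)(7/720) / 7^2 = (-7/720)/49 = -1/5040
Hence L_7(x) = -x^7/5040 + 7 x^6/720 - 7 x^5/40 + 35 x^4/24 - 35 x^3/6 + 21 x^2/2 - 7 x + 1.

L_7(x); series = -x^7/5040 + 7 x^6/720 - 7 x^5/40 + 35 x^4/24 - 35 x^3/6 + 21 x^2/2 - 7 x + 1


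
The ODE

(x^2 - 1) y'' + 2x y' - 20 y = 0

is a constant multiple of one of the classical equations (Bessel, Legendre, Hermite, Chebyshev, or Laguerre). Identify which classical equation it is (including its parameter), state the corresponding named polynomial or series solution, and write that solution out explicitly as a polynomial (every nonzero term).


All three coefficients share the factor -1; dividing through by -1 gives  (1 - x^2) y'' - 2x y' + 20 y = 0.
This matches the Legendre equation (1 - x^2) y'' - 2x y' + n(n+1) y = 0 (note the -2x y' term) with n(n+1) = 20, so n = 4; the polynomial solution is P_4(x).
With y = sum_k a_k x^k, matching x^k gives (k+2)(k+1) a_{k+2} = [k(k+1) - n(n+1)] a_k = (k - 4)(k + 5) a_k. The right side vanishes at k = 4, so the series with the parity of 4 terminates at degree 4.
Standard normalization (P_n(1) = 1): leading coefficient (2n)!/(2^n (n!)^2) = 40320/(16*576) = 35/8, so a_4 = 35/8. Work downward with a_k = (k+1)(k+2) a_{k+2} / ((k - 4)(k + 5)):
  a_2 = (3)(4)(35/8) / ((2 - 4)(2 + 5)) = (105/2)/(-14) = -15/4
  a_0 = (1)(2)(-15/4) / ((0 - 4)(0 + 5)) = (-15/2)/(-20) = 3/8
Hence P_4(x) = 35 x^4/8 - 15 x^2/4 + 3/8.

P_4(x); series = 35 x^4/8 - 15 x^2/4 + 3/8


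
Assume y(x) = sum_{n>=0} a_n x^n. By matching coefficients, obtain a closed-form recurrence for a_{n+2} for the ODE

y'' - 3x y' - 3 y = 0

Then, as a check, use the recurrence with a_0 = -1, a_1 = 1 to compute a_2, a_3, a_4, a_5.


Substitute y = sum_n a_n x^n.
y''(x) has coefficient (n+2)(n+1) a_{n+2} at x^n;
-3 x y'(x) has coefficient -3 n a_n at x^n (shift);
-3 y(x) has coefficient -3 a_n at x^n.
Matching x^n: (n+2)(n+1) a_{n+2} + (-3n - 3) a_n = 0.
Thus a_{n+2} = (3n + 3) / ((n+1)(n+2)) * a_n.

Check with a_0 = -1, a_1 = 1 (apply the recurrence for n = 0, 1, 2, 3): a_0 = -1, a_1 = 1, a_2 = -3/2, a_3 = 1, a_4 = -9/8, a_5 = 3/5.

a_(n+2) = (3n + 3) / ((n+1)(n+2)) * a_n; check: a_0 = -1, a_1 = 1, a_2 = -3/2, a_3 = 1, a_4 = -9/8, a_5 = 3/5


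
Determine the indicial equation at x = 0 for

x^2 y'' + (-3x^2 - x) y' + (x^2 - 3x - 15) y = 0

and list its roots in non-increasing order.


Divide by x^2 to reach normal form y'' + P_1(x) y' + P_2(x) y = 0 with P_1(x) = -3 - 1/x and P_2(x) = 1 - 3/x - 15/x^2.
x = 0 is a singular point because the y'-coefficient -3 - 1/x has a pole at x = 0 and the y-coefficient 1 - 3/x - 15/x^2 has a pole at x = 0.
It is a regular singular point because x P_1(x) = p(x) = -3x - 1 and x^2 P_2(x) = q(x) = x^2 - 3x - 15 are polynomials, hence analytic at x = 0.
p(0) = -1,  q(0) = -15.
Indicial equation: r(r-1) + p(0) r + q(0) = 0, i.e. r^2 + (p(0) - 1) r + q(0) = 0, i.e. r^2 - 2 r - 15 = 0.
Discriminant: (-2)^2 - 4(-15) = 64, so r = (2 ± 8)/2.
Solving: r_1 = 5, r_2 = -3.

indicial: r^2 - 2 r - 15 = 0; roots r_1 = 5, r_2 = -3


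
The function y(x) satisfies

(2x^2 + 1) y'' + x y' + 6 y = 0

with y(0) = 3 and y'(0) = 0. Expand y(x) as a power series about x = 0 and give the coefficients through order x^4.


Ansatz: y(x) = sum_{n>=0} a_n x^n, so y'(x) = sum_{n>=1} n a_n x^(n-1) and y''(x) = sum_{n>=2} n(n-1) a_n x^(n-2).
Substitute into P(x) y'' + Q(x) y' + R(x) y = 0 with P(x) = 2x^2 + 1, Q(x) = x, R(x) = 6, and match powers of x.
Initial conditions: a_0 = 3, a_1 = 0.
Setting the coefficient of each power of x to zero and solving order by order (substituting the coefficients already found):
  x^0: 2 a_2 + 6 a_0 = 0  ->  2 a_2 = -6 a_0 = -18  ->  a_2 = -9
  x^1: 6 a_3 + 7 a_1 = 0  ->  6 a_3 = -7 a_1 = 0  ->  a_3 = 0
  x^2: 12 a_4 + 12 a_2 = 0  ->  12 a_4 = -12 a_2 = 108  ->  a_4 = 9
Truncated series: y(x) = 3 - 9 x^2 + 9 x^4 + O(x^5).

a_0 = 3; a_1 = 0; a_2 = -9; a_3 = 0; a_4 = 9


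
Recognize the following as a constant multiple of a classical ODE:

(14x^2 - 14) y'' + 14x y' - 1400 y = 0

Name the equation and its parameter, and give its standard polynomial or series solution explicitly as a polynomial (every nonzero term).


All three coefficients share the factor -14; dividing through by -14 gives  (1 - x^2) y'' - x y' + 100 y = 0.
This matches the Chebyshev equation (1 - x^2) y'' - x y' + n^2 y = 0 (note the -x y' term, not -2x y') with n^2 = 100, so n = 10; the polynomial solution is T_10(x).
With y = sum_k a_k x^k, matching x^k gives (k+2)(k+1) a_{k+2} = (k^2 - n^2) a_k = (k - 10)(k + 10) a_k. The right side vanishes at k = 10, so the series with the parity of 10 terminates at degree 10.
Standard normalization: leading coefficient of T_n is 2^(n-1), so a_10 = 2^9 = 512. Work downward with a_k = (k+1)(k+2) a_{k+2} / ((k - 10)(k + 10)):
  a_8 = (9)(10)(512) / ((8 - 10)(8 + 10)) = 46080/(-36) = -1280
  a_6 = (7)(8)(-1280) / ((6 - 10)(6 + 10)) = -71680/(-64) = 1120
  a_4 = (5)(6)(1120) / ((4 - 10)(4 + 10)) = 33600/(-84) = -400
  a_2 = (3)(4)(-400) / ((2 - 10)(2 + 10)) = -4800/(-96) = 50
  a_0 = (1)(2)(50) / ((0 - 10)(0 + 10)) = 100/(-100) = -1
Hence T_10(x) = 512 x^10 - 1280 x^8 + 1120 x^6 - 400 x^4 + 50 x^2 - 1.

T_10(x); series = 512 x^10 - 1280 x^8 + 1120 x^6 - 400 x^4 + 50 x^2 - 1


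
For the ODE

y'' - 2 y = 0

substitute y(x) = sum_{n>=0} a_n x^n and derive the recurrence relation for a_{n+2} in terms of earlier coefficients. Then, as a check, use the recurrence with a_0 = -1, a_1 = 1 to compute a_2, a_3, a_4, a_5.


Substitute y = sum_n a_n x^n into y'' + (const) y = 0.
y''(x) = sum_{n>=0} (n+2)(n+1) a_{n+2} x^n.
The ODE becomes sum_n [(n+2)(n+1) a_{n+2} - 2 a_n] x^n = 0.
Setting each coefficient to zero gives the recurrence:
  (n+2)(n+1) a_{n+2} - 2 a_n = 0,
  a_{n+2} = 2 / ((n+1)(n+2)) a_n.

Check with a_0 = -1, a_1 = 1 (apply the recurrence for n = 0, 1, 2, 3): a_0 = -1, a_1 = 1, a_2 = -1, a_3 = 1/3, a_4 = -1/6, a_5 = 1/30.

a_{n+2} = 2/((n+1)(n+2)) * a_n; check: a_0 = -1, a_1 = 1, a_2 = -1, a_3 = 1/3, a_4 = -1/6, a_5 = 1/30


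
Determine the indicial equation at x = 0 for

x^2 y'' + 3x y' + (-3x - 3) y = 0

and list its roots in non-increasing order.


Divide by x^2 to reach normal form y'' + P_1(x) y' + P_2(x) y = 0 with P_1(x) = 3/x and P_2(x) = -3/x - 3/x^2.
x = 0 is a singular point because the y'-coefficient 3/x has a pole at x = 0 and the y-coefficient -3/x - 3/x^2 has a pole at x = 0.
It is a regular singular point because x P_1(x) = p(x) = 3 and x^2 P_2(x) = q(x) = -3x - 3 are polynomials, hence analytic at x = 0.
p(0) = 3,  q(0) = -3.
Indicial equation: r(r-1) + p(0) r + q(0) = 0, i.e. r^2 + (p(0) - 1) r + q(0) = 0, i.e. r^2 + 2 r - 3 = 0.
Discriminant: (2)^2 - 4(-3) = 16, so r = (-2 ± 4)/2.
Solving: r_1 = 1, r_2 = -3.

indicial: r^2 + 2 r - 3 = 0; roots r_1 = 1, r_2 = -3


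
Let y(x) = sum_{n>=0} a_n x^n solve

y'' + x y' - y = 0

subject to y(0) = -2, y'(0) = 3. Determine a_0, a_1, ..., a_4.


Ansatz: y(x) = sum_{n>=0} a_n x^n, so y'(x) = sum_{n>=1} n a_n x^(n-1) and y''(x) = sum_{n>=2} n(n-1) a_n x^(n-2).
Substitute into P(x) y'' + Q(x) y' + R(x) y = 0 with P(x) = 1, Q(x) = x, R(x) = -1, and match powers of x.
Initial conditions: a_0 = -2, a_1 = 3.
Setting the coefficient of each power of x to zero and solving order by order (substituting the coefficients already found):
  x^0: 2 a_2 - a_0 = 0  ->  2 a_2 = a_0 = -2  ->  a_2 = -1
  x^1: 6 a_3 = 0  ->  a_3 = 0
  x^2: 12 a_4 + a_2 = 0  ->  12 a_4 = -a_2 = 1  ->  a_4 = 1/12
Truncated series: y(x) = -2 + 3 x - x^2 + (1/12) x^4 + O(x^5).

a_0 = -2; a_1 = 3; a_2 = -1; a_3 = 0; a_4 = 1/12


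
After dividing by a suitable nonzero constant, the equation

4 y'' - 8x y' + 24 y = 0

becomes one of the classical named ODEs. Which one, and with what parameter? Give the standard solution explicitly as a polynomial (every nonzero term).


All three coefficients share the factor 4; dividing through by 4 gives  y'' - 2x y' + 6 y = 0.
This matches the Hermite equation y'' - 2x y' + 2n y = 0 with 2n = 6, so n = 3; the polynomial solution is H_3(x).
With y = sum_k a_k x^k, matching x^k gives (k+2)(k+1) a_{k+2} = 2(k - n) a_k = 2(k - 3) a_k. The right side vanishes at k = 3, so the series with the parity of 3 terminates at degree 3.
Standard normalization: leading coefficient of H_n is 2^n, so a_3 = 2^3 = 8. Work downward with a_k = (k+1)(k+2) a_{k+2} / (2(k - n)):
  a_1 = (2)(3)(8) / (2(1 - 3)) = 48/(-4) = -12
Hence H_3(x) = 8 x^3 - 12 x.

H_3(x); series = 8 x^3 - 12 x


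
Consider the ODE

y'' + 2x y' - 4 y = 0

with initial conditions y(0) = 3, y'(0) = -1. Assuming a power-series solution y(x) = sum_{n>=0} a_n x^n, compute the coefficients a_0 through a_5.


Ansatz: y(x) = sum_{n>=0} a_n x^n, so y'(x) = sum_{n>=1} n a_n x^(n-1) and y''(x) = sum_{n>=2} n(n-1) a_n x^(n-2).
Substitute into P(x) y'' + Q(x) y' + R(x) y = 0 with P(x) = 1, Q(x) = 2x, R(x) = -4, and match powers of x.
Initial conditions: a_0 = 3, a_1 = -1.
Setting the coefficient of each power of x to zero and solving order by order (substituting the coefficients already found):
  x^0: 2 a_2 - 4 a_0 = 0  ->  2 a_2 = 4 a_0 = 12  ->  a_2 = 6
  x^1: 6 a_3 - 2 a_1 = 0  ->  6 a_3 = 2 a_1 = -2  ->  a_3 = -1/3
  x^2: 12 a_4 = 0  ->  a_4 = 0
  x^3: 20 a_5 + 2 a_3 = 0  ->  20 a_5 = -2 a_3 = 2/3  ->  a_5 = 1/30
Truncated series: y(x) = 3 - x + 6 x^2 - (1/3) x^3 + (1/30) x^5 + O(x^6).

a_0 = 3; a_1 = -1; a_2 = 6; a_3 = -1/3; a_4 = 0; a_5 = 1/30


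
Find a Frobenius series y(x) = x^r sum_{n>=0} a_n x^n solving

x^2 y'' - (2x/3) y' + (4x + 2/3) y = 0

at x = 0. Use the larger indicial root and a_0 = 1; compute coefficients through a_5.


Write in Frobenius form y'' + (p(x)/x) y' + (q(x)/x^2) y = 0:
  p(x) = -2/3,  q(x) = 4x + 2/3.
Indicial equation: r(r-1) + (-2/3) r + (2/3) = 0 -> roots r_1 = 1, r_2 = 2/3.
Take r = r_1 = 1. Let y(x) = x^r sum_{n>=0} a_n x^n with a_0 = 1.
Substitute y = x^r sum a_n x^n and match x^{r+n}. The recurrence is
  D(n) a_n + 4 a_{n-1} = 0,  where D(n) = (r+n)(r+n-1) + (-2/3)(r+n) + (2/3).
  a_n = -4 / D(n) * a_{n-1}.
Since the indicial polynomial factors as (r - r_1)(r - r_2), D(n) = (r_1 + n - r_1)(r_1 + n - r_2) = n(n + 1/3).
Evaluating step by step (a_0 = 1):
  n = 1: D(1) = 1(1 + 1/3) = 4/3; numerator = -4(1) = -4; a_1 = (-4)/(4/3) = -3
  n = 2: D(2) = 2(2 + 1/3) = 14/3; numerator = -4(-3) = 12; a_2 = (12)/(14/3) = 18/7
  n = 3: D(3) = 3(3 + 1/3) = 10; numerator = -4(18/7) = -72/7; a_3 = (-72/7)/(10) = -36/35
  n = 4: D(4) = 4(4 + 1/3) = 52/3; numerator = -4(-36/35) = 144/35; a_4 = (144/35)/(52/3) = 108/455
  n = 5: D(5) = 5(5 + 1/3) = 80/3; numerator = -4(108/455) = -432/455; a_5 = (-432/455)/(80/3) = -81/2275

r = 1; a_0 = 1; a_1 = -3; a_2 = 18/7; a_3 = -36/35; a_4 = 108/455; a_5 = -81/2275


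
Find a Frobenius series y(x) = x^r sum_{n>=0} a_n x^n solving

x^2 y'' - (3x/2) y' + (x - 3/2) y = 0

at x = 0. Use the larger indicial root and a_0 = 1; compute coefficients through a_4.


Write in Frobenius form y'' + (p(x)/x) y' + (q(x)/x^2) y = 0:
  p(x) = -3/2,  q(x) = x - 3/2.
Indicial equation: r(r-1) + (-3/2) r + (-3/2) = 0 -> roots r_1 = 3, r_2 = -1/2.
Take r = r_1 = 3. Let y(x) = x^r sum_{n>=0} a_n x^n with a_0 = 1.
Substitute y = x^r sum a_n x^n and match x^{r+n}. The recurrence is
  D(n) a_n + 1 a_{n-1} = 0,  where D(n) = (r+n)(r+n-1) + (-3/2)(r+n) + (-3/2).
  a_n = -1 / D(n) * a_{n-1}.
Since the indicial polynomial factors as (r - r_1)(r - r_2), D(n) = (r_1 + n - r_1)(r_1 + n - r_2) = n(n + 7/2).
Evaluating step by step (a_0 = 1):
  n = 1: D(1) = 1(1 + 7/2) = 9/2; numerator = -1(1) = -1; a_1 = (-1)/(9/2) = -2/9
  n = 2: D(2) = 2(2 + 7/2) = 11; numerator = -1(-2/9) = 2/9; a_2 = (2/9)/(11) = 2/99
  n = 3: D(3) = 3(3 + 7/2) = 39/2; numerator = -1(2/99) = -2/99; a_3 = (-2/99)/(39/2) = -4/3861
  n = 4: D(4) = 4(4 + 7/2) = 30; numerator = -1(-4/3861) = 4/3861; a_4 = (4/3861)/(30) = 2/57915

r = 3; a_0 = 1; a_1 = -2/9; a_2 = 2/99; a_3 = -4/3861; a_4 = 2/57915


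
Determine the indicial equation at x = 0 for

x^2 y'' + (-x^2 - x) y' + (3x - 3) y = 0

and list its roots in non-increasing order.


Divide by x^2 to reach normal form y'' + P_1(x) y' + P_2(x) y = 0 with P_1(x) = -1 - 1/x and P_2(x) = 3/x - 3/x^2.
x = 0 is a singular point because the y'-coefficient -1 - 1/x has a pole at x = 0 and the y-coefficient 3/x - 3/x^2 has a pole at x = 0.
It is a regular singular point because x P_1(x) = p(x) = -x - 1 and x^2 P_2(x) = q(x) = 3x - 3 are polynomials, hence analytic at x = 0.
p(0) = -1,  q(0) = -3.
Indicial equation: r(r-1) + p(0) r + q(0) = 0, i.e. r^2 + (p(0) - 1) r + q(0) = 0, i.e. r^2 - 2 r - 3 = 0.
Discriminant: (-2)^2 - 4(-3) = 16, so r = (2 ± 4)/2.
Solving: r_1 = 3, r_2 = -1.

indicial: r^2 - 2 r - 3 = 0; roots r_1 = 3, r_2 = -1


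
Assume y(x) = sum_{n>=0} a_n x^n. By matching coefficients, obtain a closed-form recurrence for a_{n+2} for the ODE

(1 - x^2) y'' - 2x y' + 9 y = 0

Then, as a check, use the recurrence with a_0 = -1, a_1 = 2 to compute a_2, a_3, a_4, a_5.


Substitute y = sum_n a_n x^n.
(1 - 1 x^2) y'' contributes (n+2)(n+1) a_{n+2} - n(n-1) a_n at x^n.
-2 x y'(x) contributes -2 n a_n at x^n.
9 y(x) contributes 9 a_n at x^n.
Matching x^n: (n+2)(n+1) a_{n+2} + (-n(n-1) - 2 n + 9) a_n = 0.
Thus a_{n+2} = (n(n-1) + 2 n - 9) / ((n+1)(n+2)) * a_n.

Check with a_0 = -1, a_1 = 2 (apply the recurrence for n = 0, 1, 2, 3): a_0 = -1, a_1 = 2, a_2 = 9/2, a_3 = -7/3, a_4 = -9/8, a_5 = -7/20.

a_(n+2) = (n(n-1) + 2 n - 9) / ((n+1)(n+2)) * a_n; check: a_0 = -1, a_1 = 2, a_2 = 9/2, a_3 = -7/3, a_4 = -9/8, a_5 = -7/20


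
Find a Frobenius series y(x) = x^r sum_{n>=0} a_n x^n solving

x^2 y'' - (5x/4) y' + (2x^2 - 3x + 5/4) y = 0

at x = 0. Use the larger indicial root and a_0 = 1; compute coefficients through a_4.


Write in Frobenius form y'' + (p(x)/x) y' + (q(x)/x^2) y = 0:
  p(x) = -5/4,  q(x) = 2x^2 - 3x + 5/4.
Indicial equation: r(r-1) + (-5/4) r + (5/4) = 0 -> roots r_1 = 5/4, r_2 = 1.
Take r = r_1 = 5/4. Let y(x) = x^r sum_{n>=0} a_n x^n with a_0 = 1.
Substitute y = x^r sum a_n x^n and match x^{r+n}. The recurrence is
  D(n) a_n - 3 a_{n-1} + 2 a_{n-2} = 0,  where D(n) = (r+n)(r+n-1) + (-5/4)(r+n) + (5/4).
  a_n = [3 a_{n-1} - 2 a_{n-2}] / D(n).
Since the indicial polynomial factors as (r - r_1)(r - r_2), D(n) = (r_1 + n - r_1)(r_1 + n - r_2) = n(n + 1/4).
Evaluating step by step (a_0 = 1):
  n = 1: D(1) = 1(1 + 1/4) = 5/4; numerator = 3(1) = 3; a_1 = (3)/(5/4) = 12/5
  n = 2: D(2) = 2(2 + 1/4) = 9/2; numerator = 3(12/5) - 2(1) = 26/5; a_2 = (26/5)/(9/2) = 52/45
  n = 3: D(3) = 3(3 + 1/4) = 39/4; numerator = 3(52/45) - 2(12/5) = -4/3; a_3 = (-4/3)/(39/4) = -16/117
  n = 4: D(4) = 4(4 + 1/4) = 17; numerator = 3(-16/117) - 2(52/45) = -1592/585; a_4 = (-1592/585)/(17) = -1592/9945

r = 5/4; a_0 = 1; a_1 = 12/5; a_2 = 52/45; a_3 = -16/117; a_4 = -1592/9945


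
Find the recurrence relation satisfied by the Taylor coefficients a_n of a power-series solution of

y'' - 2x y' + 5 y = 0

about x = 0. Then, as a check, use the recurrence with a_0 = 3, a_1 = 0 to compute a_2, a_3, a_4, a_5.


Substitute y = sum_n a_n x^n.
y''(x) has coefficient (n+2)(n+1) a_{n+2} at x^n;
-2 x y'(x) has coefficient -2 n a_n at x^n (shift);
5 y(x) has coefficient 5 a_n at x^n.
Matching x^n: (n+2)(n+1) a_{n+2} + (-2n + 5) a_n = 0.
Thus a_{n+2} = (2n - 5) / ((n+1)(n+2)) * a_n.

Check with a_0 = 3, a_1 = 0 (apply the recurrence for n = 0, 1, 2, 3): a_0 = 3, a_1 = 0, a_2 = -15/2, a_3 = 0, a_4 = 5/8, a_5 = 0.

a_(n+2) = (2n - 5) / ((n+1)(n+2)) * a_n; check: a_0 = 3, a_1 = 0, a_2 = -15/2, a_3 = 0, a_4 = 5/8, a_5 = 0


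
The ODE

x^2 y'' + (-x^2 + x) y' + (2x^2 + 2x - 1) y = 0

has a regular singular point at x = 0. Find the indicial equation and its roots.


Divide by x^2 to reach normal form y'' + P_1(x) y' + P_2(x) y = 0 with P_1(x) = -1 + 1/x and P_2(x) = 2 + 2/x - 1/x^2.
x = 0 is a singular point because the y'-coefficient -1 + 1/x has a pole at x = 0 and the y-coefficient 2 + 2/x - 1/x^2 has a pole at x = 0.
It is a regular singular point because x P_1(x) = p(x) = 1 - x and x^2 P_2(x) = q(x) = 2x^2 + 2x - 1 are polynomials, hence analytic at x = 0.
p(0) = 1,  q(0) = -1.
Indicial equation: r(r-1) + p(0) r + q(0) = 0, i.e. r^2 + (p(0) - 1) r + q(0) = 0, i.e. r^2 - 1 = 0.
Discriminant: (0)^2 - 4(-1) = 4, so r = (0 ± 2)/2.
Solving: r_1 = 1, r_2 = -1.

indicial: r^2 - 1 = 0; roots r_1 = 1, r_2 = -1


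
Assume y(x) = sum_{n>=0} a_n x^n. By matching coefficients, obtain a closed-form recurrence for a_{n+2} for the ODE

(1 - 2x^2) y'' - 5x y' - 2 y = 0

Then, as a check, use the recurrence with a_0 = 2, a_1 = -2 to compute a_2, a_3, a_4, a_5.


Substitute y = sum_n a_n x^n.
(1 - 2 x^2) y'' contributes (n+2)(n+1) a_{n+2} - 2 n(n-1) a_n at x^n.
-5 x y'(x) contributes -5 n a_n at x^n.
-2 y(x) contributes -2 a_n at x^n.
Matching x^n: (n+2)(n+1) a_{n+2} + (-2 n(n-1) - 5 n - 2) a_n = 0.
Thus a_{n+2} = (2 n(n-1) + 5 n + 2) / ((n+1)(n+2)) * a_n.

Check with a_0 = 2, a_1 = -2 (apply the recurrence for n = 0, 1, 2, 3): a_0 = 2, a_1 = -2, a_2 = 2, a_3 = -7/3, a_4 = 8/3, a_5 = -203/60.

a_(n+2) = (2 n(n-1) + 5 n + 2) / ((n+1)(n+2)) * a_n; check: a_0 = 2, a_1 = -2, a_2 = 2, a_3 = -7/3, a_4 = 8/3, a_5 = -203/60


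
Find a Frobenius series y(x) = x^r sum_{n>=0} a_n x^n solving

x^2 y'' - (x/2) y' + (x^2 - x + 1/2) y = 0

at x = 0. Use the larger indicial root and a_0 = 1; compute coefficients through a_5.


Write in Frobenius form y'' + (p(x)/x) y' + (q(x)/x^2) y = 0:
  p(x) = -1/2,  q(x) = x^2 - x + 1/2.
Indicial equation: r(r-1) + (-1/2) r + (1/2) = 0 -> roots r_1 = 1, r_2 = 1/2.
Take r = r_1 = 1. Let y(x) = x^r sum_{n>=0} a_n x^n with a_0 = 1.
Substitute y = x^r sum a_n x^n and match x^{r+n}. The recurrence is
  D(n) a_n - 1 a_{n-1} + 1 a_{n-2} = 0,  where D(n) = (r+n)(r+n-1) + (-1/2)(r+n) + (1/2).
  a_n = [1 a_{n-1} - 1 a_{n-2}] / D(n).
Since the indicial polynomial factors as (r - r_1)(r - r_2), D(n) = (r_1 + n - r_1)(r_1 + n - r_2) = n(n + 1/2).
Evaluating step by step (a_0 = 1):
  n = 1: D(1) = 1(1 + 1/2) = 3/2; numerator = 1(1) = 1; a_1 = (1)/(3/2) = 2/3
  n = 2: D(2) = 2(2 + 1/2) = 5; numerator = 1(2/3) - 1(1) = -1/3; a_2 = (-1/3)/(5) = -1/15
  n = 3: D(3) = 3(3 + 1/2) = 21/2; numerator = 1(-1/15) - 1(2/3) = -11/15; a_3 = (-11/15)/(21/2) = -22/315
  n = 4: D(4) = 4(4 + 1/2) = 18; numerator = 1(-22/315) - 1(-1/15) = -1/315; a_4 = (-1/315)/(18) = -1/5670
  n = 5: D(5) = 5(5 + 1/2) = 55/2; numerator = 1(-1/5670) - 1(-22/315) = 79/1134; a_5 = (79/1134)/(55/2) = 79/31185

r = 1; a_0 = 1; a_1 = 2/3; a_2 = -1/15; a_3 = -22/315; a_4 = -1/5670; a_5 = 79/31185


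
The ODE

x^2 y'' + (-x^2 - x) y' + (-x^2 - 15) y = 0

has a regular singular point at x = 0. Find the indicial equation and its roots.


Divide by x^2 to reach normal form y'' + P_1(x) y' + P_2(x) y = 0 with P_1(x) = -1 - 1/x and P_2(x) = -1 - 15/x^2.
x = 0 is a singular point because the y'-coefficient -1 - 1/x has a pole at x = 0 and the y-coefficient -1 - 15/x^2 has a pole at x = 0.
It is a regular singular point because x P_1(x) = p(x) = -x - 1 and x^2 P_2(x) = q(x) = -x^2 - 15 are polynomials, hence analytic at x = 0.
p(0) = -1,  q(0) = -15.
Indicial equation: r(r-1) + p(0) r + q(0) = 0, i.e. r^2 + (p(0) - 1) r + q(0) = 0, i.e. r^2 - 2 r - 15 = 0.
Discriminant: (-2)^2 - 4(-15) = 64, so r = (2 ± 8)/2.
Solving: r_1 = 5, r_2 = -3.

indicial: r^2 - 2 r - 15 = 0; roots r_1 = 5, r_2 = -3


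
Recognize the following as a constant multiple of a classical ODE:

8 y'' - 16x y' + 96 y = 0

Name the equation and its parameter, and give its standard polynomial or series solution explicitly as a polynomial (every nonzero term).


All three coefficients share the factor 8; dividing through by 8 gives  y'' - 2x y' + 12 y = 0.
This matches the Hermite equation y'' - 2x y' + 2n y = 0 with 2n = 12, so n = 6; the polynomial solution is H_6(x).
With y = sum_k a_k x^k, matching x^k gives (k+2)(k+1) a_{k+2} = 2(k - n) a_k = 2(k - 6) a_k. The right side vanishes at k = 6, so the series with the parity of 6 terminates at degree 6.
Standard normalization: leading coefficient of H_n is 2^n, so a_6 = 2^6 = 64. Work downward with a_k = (k+1)(k+2) a_{k+2} / (2(k - n)):
  a_4 = (5)(6)(64) / (2(4 - 6)) = 1920/(-4) = -480
  a_2 = (3)(4)(-480) / (2(2 - 6)) = -5760/(-8) = 720
  a_0 = (1)(2)(720) / (2(0 - 6)) = 1440/(-12) = -120
Hence H_6(x) = 64 x^6 - 480 x^4 + 720 x^2 - 120.

H_6(x); series = 64 x^6 - 480 x^4 + 720 x^2 - 120


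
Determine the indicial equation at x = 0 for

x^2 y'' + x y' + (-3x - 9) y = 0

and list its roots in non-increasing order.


Divide by x^2 to reach normal form y'' + P_1(x) y' + P_2(x) y = 0 with P_1(x) = 1/x and P_2(x) = -3/x - 9/x^2.
x = 0 is a singular point because the y'-coefficient 1/x has a pole at x = 0 and the y-coefficient -3/x - 9/x^2 has a pole at x = 0.
It is a regular singular point because x P_1(x) = p(x) = 1 and x^2 P_2(x) = q(x) = -3x - 9 are polynomials, hence analytic at x = 0.
p(0) = 1,  q(0) = -9.
Indicial equation: r(r-1) + p(0) r + q(0) = 0, i.e. r^2 + (p(0) - 1) r + q(0) = 0, i.e. r^2 - 9 = 0.
Discriminant: (0)^2 - 4(-9) = 36, so r = (0 ± 6)/2.
Solving: r_1 = 3, r_2 = -3.

indicial: r^2 - 9 = 0; roots r_1 = 3, r_2 = -3


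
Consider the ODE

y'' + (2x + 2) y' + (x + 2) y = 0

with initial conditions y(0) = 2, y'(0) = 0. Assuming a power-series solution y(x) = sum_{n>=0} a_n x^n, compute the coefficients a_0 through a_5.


Ansatz: y(x) = sum_{n>=0} a_n x^n, so y'(x) = sum_{n>=1} n a_n x^(n-1) and y''(x) = sum_{n>=2} n(n-1) a_n x^(n-2).
Substitute into P(x) y'' + Q(x) y' + R(x) y = 0 with P(x) = 1, Q(x) = 2x + 2, R(x) = x + 2, and match powers of x.
Initial conditions: a_0 = 2, a_1 = 0.
Setting the coefficient of each power of x to zero and solving order by order (substituting the coefficients already found):
  x^0: 2 a_2 + 2 a_1 + 2 a_0 = 0  ->  2 a_2 = -2 a_1 - 2 a_0 = -4  ->  a_2 = -2
  x^1: 6 a_3 + 4 a_2 + 4 a_1 + a_0 = 0  ->  6 a_3 = -4 a_2 - 4 a_1 - a_0 = 6  ->  a_3 = 1
  x^2: 12 a_4 + 6 a_3 + 6 a_2 + a_1 = 0  ->  12 a_4 = -6 a_3 - 6 a_2 - a_1 = 6  ->  a_4 = 1/2
  x^3: 20 a_5 + 8 a_4 + 8 a_3 + a_2 = 0  ->  20 a_5 = -8 a_4 - 8 a_3 - a_2 = -10  ->  a_5 = -1/2
Truncated series: y(x) = 2 - 2 x^2 + x^3 + (1/2) x^4 - (1/2) x^5 + O(x^6).

a_0 = 2; a_1 = 0; a_2 = -2; a_3 = 1; a_4 = 1/2; a_5 = -1/2


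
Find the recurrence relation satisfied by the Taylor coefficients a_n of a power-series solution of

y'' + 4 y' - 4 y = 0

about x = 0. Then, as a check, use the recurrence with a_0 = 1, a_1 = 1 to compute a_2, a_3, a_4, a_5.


Substitute y = sum_n a_n x^n.
y''(x) has coefficient (n+2)(n+1) a_{n+2} at x^n;
4 y'(x) has coefficient 4 (n+1) a_{n+1} at x^n;
-4 y(x) has coefficient -4 a_n at x^n.
Matching x^n: (n+2)(n+1) a_{n+2} + 4 (n+1) a_{n+1} - 4 a_n = 0.
Thus a_{n+2} = [-4 (n+1) a_{n+1} + 4 a_n] / ((n+1)(n+2)).

Check with a_0 = 1, a_1 = 1 (apply the recurrence for n = 0, 1, 2, 3): a_0 = 1, a_1 = 1, a_2 = 0, a_3 = 2/3, a_4 = -2/3, a_5 = 2/3.

a_(n+2) = [-4 (n+1) a_(n+1) + 4 a_n] / ((n+1)(n+2)); check: a_0 = 1, a_1 = 1, a_2 = 0, a_3 = 2/3, a_4 = -2/3, a_5 = 2/3


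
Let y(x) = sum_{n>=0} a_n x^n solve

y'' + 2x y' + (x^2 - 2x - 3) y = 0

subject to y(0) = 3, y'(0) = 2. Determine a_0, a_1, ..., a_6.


Ansatz: y(x) = sum_{n>=0} a_n x^n, so y'(x) = sum_{n>=1} n a_n x^(n-1) and y''(x) = sum_{n>=2} n(n-1) a_n x^(n-2).
Substitute into P(x) y'' + Q(x) y' + R(x) y = 0 with P(x) = 1, Q(x) = 2x, R(x) = x^2 - 2x - 3, and match powers of x.
Initial conditions: a_0 = 3, a_1 = 2.
Setting the coefficient of each power of x to zero and solving order by order (substituting the coefficients already found):
  x^0: 2 a_2 - 3 a_0 = 0  ->  2 a_2 = 3 a_0 = 9  ->  a_2 = 9/2
  x^1: 6 a_3 - a_1 - 2 a_0 = 0  ->  6 a_3 = a_1 + 2 a_0 = 8  ->  a_3 = 4/3
  x^2: 12 a_4 + a_2 - 2 a_1 + a_0 = 0  ->  12 a_4 = -a_2 + 2 a_1 - a_0 = -7/2  ->  a_4 = -7/24
  x^3: 20 a_5 + 3 a_3 - 2 a_2 + a_1 = 0  ->  20 a_5 = -3 a_3 + 2 a_2 - a_1 = 3  ->  a_5 = 3/20
  x^4: 30 a_6 + 5 a_4 - 2 a_3 + a_2 = 0  ->  30 a_6 = -5 a_4 + 2 a_3 - a_2 = -3/8  ->  a_6 = -1/80
Truncated series: y(x) = 3 + 2 x + (9/2) x^2 + (4/3) x^3 - (7/24) x^4 + (3/20) x^5 - (1/80) x^6 + O(x^7).

a_0 = 3; a_1 = 2; a_2 = 9/2; a_3 = 4/3; a_4 = -7/24; a_5 = 3/20; a_6 = -1/80


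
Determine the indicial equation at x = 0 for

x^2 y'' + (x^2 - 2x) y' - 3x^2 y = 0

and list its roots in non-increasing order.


Divide by x^2 to reach normal form y'' + P_1(x) y' + P_2(x) y = 0 with P_1(x) = 1 - 2/x and P_2(x) = -3.
x = 0 is a singular point because the y'-coefficient 1 - 2/x has a pole at x = 0.
It is a regular singular point because x P_1(x) = p(x) = x - 2 and x^2 P_2(x) = q(x) = -3x^2 are polynomials, hence analytic at x = 0.
p(0) = -2,  q(0) = 0.
Indicial equation: r(r-1) + p(0) r + q(0) = 0, i.e. r^2 + (p(0) - 1) r + q(0) = 0, i.e. r^2 - 3 r = 0.
Discriminant: (-3)^2 - 4(0) = 9, so r = (3 ± 3)/2.
Solving: r_1 = 3, r_2 = 0.

indicial: r^2 - 3 r = 0; roots r_1 = 3, r_2 = 0


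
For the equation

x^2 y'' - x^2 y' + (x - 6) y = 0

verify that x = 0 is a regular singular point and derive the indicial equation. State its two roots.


Divide by x^2 to reach normal form y'' + P_1(x) y' + P_2(x) y = 0 with P_1(x) = -1 and P_2(x) = 1/x - 6/x^2.
x = 0 is a singular point because the y-coefficient 1/x - 6/x^2 has a pole at x = 0.
It is a regular singular point because x P_1(x) = p(x) = -x and x^2 P_2(x) = q(x) = x - 6 are polynomials, hence analytic at x = 0.
p(0) = 0,  q(0) = -6.
Indicial equation: r(r-1) + p(0) r + q(0) = 0, i.e. r^2 + (p(0) - 1) r + q(0) = 0, i.e. r^2 - 1 r - 6 = 0.
Discriminant: (-1)^2 - 4(-6) = 25, so r = (1 ± 5)/2.
Solving: r_1 = 3, r_2 = -2.

indicial: r^2 - 1 r - 6 = 0; roots r_1 = 3, r_2 = -2


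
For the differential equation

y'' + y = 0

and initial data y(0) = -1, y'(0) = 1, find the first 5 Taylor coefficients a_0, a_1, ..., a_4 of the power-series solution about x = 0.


Ansatz: y(x) = sum_{n>=0} a_n x^n, so y'(x) = sum_{n>=1} n a_n x^(n-1) and y''(x) = sum_{n>=2} n(n-1) a_n x^(n-2).
Substitute into P(x) y'' + Q(x) y' + R(x) y = 0 with P(x) = 1, Q(x) = 0, R(x) = 1, and match powers of x.
Initial conditions: a_0 = -1, a_1 = 1.
Setting the coefficient of each power of x to zero and solving order by order (substituting the coefficients already found):
  x^0: 2 a_2 + a_0 = 0  ->  2 a_2 = -a_0 = 1  ->  a_2 = 1/2
  x^1: 6 a_3 + a_1 = 0  ->  6 a_3 = -a_1 = -1  ->  a_3 = -1/6
  x^2: 12 a_4 + a_2 = 0  ->  12 a_4 = -a_2 = -1/2  ->  a_4 = -1/24
Truncated series: y(x) = -1 + x + (1/2) x^2 - (1/6) x^3 - (1/24) x^4 + O(x^5).

a_0 = -1; a_1 = 1; a_2 = 1/2; a_3 = -1/6; a_4 = -1/24


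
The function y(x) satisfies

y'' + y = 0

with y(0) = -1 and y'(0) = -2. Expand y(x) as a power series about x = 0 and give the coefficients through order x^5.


Ansatz: y(x) = sum_{n>=0} a_n x^n, so y'(x) = sum_{n>=1} n a_n x^(n-1) and y''(x) = sum_{n>=2} n(n-1) a_n x^(n-2).
Substitute into P(x) y'' + Q(x) y' + R(x) y = 0 with P(x) = 1, Q(x) = 0, R(x) = 1, and match powers of x.
Initial conditions: a_0 = -1, a_1 = -2.
Setting the coefficient of each power of x to zero and solving order by order (substituting the coefficients already found):
  x^0: 2 a_2 + a_0 = 0  ->  2 a_2 = -a_0 = 1  ->  a_2 = 1/2
  x^1: 6 a_3 + a_1 = 0  ->  6 a_3 = -a_1 = 2  ->  a_3 = 1/3
  x^2: 12 a_4 + a_2 = 0  ->  12 a_4 = -a_2 = -1/2  ->  a_4 = -1/24
  x^3: 20 a_5 + a_3 = 0  ->  20 a_5 = -a_3 = -1/3  ->  a_5 = -1/60
Truncated series: y(x) = -1 - 2 x + (1/2) x^2 + (1/3) x^3 - (1/24) x^4 - (1/60) x^5 + O(x^6).

a_0 = -1; a_1 = -2; a_2 = 1/2; a_3 = 1/3; a_4 = -1/24; a_5 = -1/60


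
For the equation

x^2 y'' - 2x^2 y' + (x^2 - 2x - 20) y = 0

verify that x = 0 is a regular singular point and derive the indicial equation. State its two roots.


Divide by x^2 to reach normal form y'' + P_1(x) y' + P_2(x) y = 0 with P_1(x) = -2 and P_2(x) = 1 - 2/x - 20/x^2.
x = 0 is a singular point because the y-coefficient 1 - 2/x - 20/x^2 has a pole at x = 0.
It is a regular singular point because x P_1(x) = p(x) = -2x and x^2 P_2(x) = q(x) = x^2 - 2x - 20 are polynomials, hence analytic at x = 0.
p(0) = 0,  q(0) = -20.
Indicial equation: r(r-1) + p(0) r + q(0) = 0, i.e. r^2 + (p(0) - 1) r + q(0) = 0, i.e. r^2 - 1 r - 20 = 0.
Discriminant: (-1)^2 - 4(-20) = 81, so r = (1 ± 9)/2.
Solving: r_1 = 5, r_2 = -4.

indicial: r^2 - 1 r - 20 = 0; roots r_1 = 5, r_2 = -4


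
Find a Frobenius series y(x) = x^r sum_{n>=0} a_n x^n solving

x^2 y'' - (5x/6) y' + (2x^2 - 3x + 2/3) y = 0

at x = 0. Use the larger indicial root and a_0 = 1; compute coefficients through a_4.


Write in Frobenius form y'' + (p(x)/x) y' + (q(x)/x^2) y = 0:
  p(x) = -5/6,  q(x) = 2x^2 - 3x + 2/3.
Indicial equation: r(r-1) + (-5/6) r + (2/3) = 0 -> roots r_1 = 4/3, r_2 = 1/2.
Take r = r_1 = 4/3. Let y(x) = x^r sum_{n>=0} a_n x^n with a_0 = 1.
Substitute y = x^r sum a_n x^n and match x^{r+n}. The recurrence is
  D(n) a_n - 3 a_{n-1} + 2 a_{n-2} = 0,  where D(n) = (r+n)(r+n-1) + (-5/6)(r+n) + (2/3).
  a_n = [3 a_{n-1} - 2 a_{n-2}] / D(n).
Since the indicial polynomial factors as (r - r_1)(r - r_2), D(n) = (r_1 + n - r_1)(r_1 + n - r_2) = n(n + 5/6).
Evaluating step by step (a_0 = 1):
  n = 1: D(1) = 1(1 + 5/6) = 11/6; numerator = 3(1) = 3; a_1 = (3)/(11/6) = 18/11
  n = 2: D(2) = 2(2 + 5/6) = 17/3; numerator = 3(18/11) - 2(1) = 32/11; a_2 = (32/11)/(17/3) = 96/187
  n = 3: D(3) = 3(3 + 5/6) = 23/2; numerator = 3(96/187) - 2(18/11) = -324/187; a_3 = (-324/187)/(23/2) = -648/4301
  n = 4: D(4) = 4(4 + 5/6) = 58/3; numerator = 3(-648/4301) - 2(96/187) = -6360/4301; a_4 = (-6360/4301)/(58/3) = -9540/124729

r = 4/3; a_0 = 1; a_1 = 18/11; a_2 = 96/187; a_3 = -648/4301; a_4 = -9540/124729
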